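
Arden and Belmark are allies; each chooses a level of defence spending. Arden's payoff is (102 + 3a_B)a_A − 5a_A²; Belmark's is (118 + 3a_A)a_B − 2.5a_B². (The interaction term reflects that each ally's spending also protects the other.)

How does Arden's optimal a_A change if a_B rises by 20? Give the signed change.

Expanding Arden's payoff: 102a_A + 3a_Ba_A − 5a_A².
∂π/∂a_A = 102 + 3a_B − 10a_A = 0, so a_A = 10.2 + 0.3a_B.
The reaction-function slope is 0.3, so a 20-unit rise in a_B moves a_A by 0.3 × 20 = 6. Arden's best response rises — the actions are strategic complements.

6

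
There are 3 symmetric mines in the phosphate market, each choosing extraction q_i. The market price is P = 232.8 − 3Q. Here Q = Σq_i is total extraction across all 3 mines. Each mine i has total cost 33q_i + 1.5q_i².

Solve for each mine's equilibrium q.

A representative mine's profit is π_i = q_i(232.8 − 3Q) − 33q_i − 1.5q_i², with Q = q_i + Σ_{j≠i} q_j.
First-order condition: 199.8 − 9q_i − 3Σ_{j≠i} q_j = 0.
With identical mines, set every q_j = q: then 199.8 − 9q − 6q = 0, i.e. q = 199.8/15 = 13.32.

13.32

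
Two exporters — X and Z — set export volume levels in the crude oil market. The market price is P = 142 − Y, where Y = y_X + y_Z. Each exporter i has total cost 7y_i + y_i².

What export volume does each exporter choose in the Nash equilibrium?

27

Exporter X's profit: π = y_X(142 − (y_X + y_Z)) − 7y_X − y_X².
∂π/∂y_X = 135 − 4y_X − y_Z = 0, so y_X = 33.75 − 0.25y_Z.
Setting y_X = y_Z in the reaction function: y_X = 33.75 − 0.25y_X, so y_X = 33.75 / 1.25 = 27.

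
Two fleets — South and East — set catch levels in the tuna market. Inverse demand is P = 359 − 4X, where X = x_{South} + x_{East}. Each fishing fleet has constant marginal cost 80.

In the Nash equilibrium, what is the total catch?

Fishing fleet South's profit: π = x_{South}(359 − 4(x_{South} + x_{East})) − 80x_{South}.
∂π/∂x_{South} = 279 − 8x_{South} − 4x_{East} = 0, so x_{South} = 34.875 − 0.5x_{East}.
By symmetry x_{East} = x_{South}; substituting into the reaction function, 1.5x_{South} = 34.875 and x_{South} = 23.25.
Total catch: 23.25 + 23.25 = 46.5.

46.5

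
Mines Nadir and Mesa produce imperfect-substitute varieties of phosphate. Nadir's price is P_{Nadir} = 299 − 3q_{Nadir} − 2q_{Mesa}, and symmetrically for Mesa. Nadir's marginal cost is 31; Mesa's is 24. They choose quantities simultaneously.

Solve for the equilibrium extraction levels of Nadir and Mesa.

Mine Nadir's profit: π = q_{Nadir}(299 − 3q_{Nadir} − 2q_{Mesa}) − 31q_{Nadir}.
∂π/∂q_{Nadir} = 268 − 6q_{Nadir} − 2q_{Mesa} = 0 ⇒ q_{Nadir} = 134/3 − (1/3)q_{Mesa}.
Similarly q_{Mesa} = 275/6 − (1/3)q_{Nadir}.
Substituting the second reaction function into the first: q_{Nadir} = 134/3 − (1/3)(275/6 − (1/3)q_{Nadir}), which gives (8/9)q_{Nadir} = 529/18 ⇒ q_{Nadir} = 33.0625.
Then q_{Mesa} = 275/6 − (1/3)·33.0625 = 34.8125.

33.0625, 34.8125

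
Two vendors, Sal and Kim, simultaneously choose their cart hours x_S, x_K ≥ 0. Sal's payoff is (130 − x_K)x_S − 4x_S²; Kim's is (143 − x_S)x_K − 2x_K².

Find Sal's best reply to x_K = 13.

Expanding Sal's payoff: 130x_S − x_Kx_S − 4x_S².
∂π/∂x_S = 130 − x_K − 8x_S = 0, so x_S = 16.25 − 0.125x_K.
At x_K = 13: x_S = 16.25 − 0.125·13 = 14.625.

14.625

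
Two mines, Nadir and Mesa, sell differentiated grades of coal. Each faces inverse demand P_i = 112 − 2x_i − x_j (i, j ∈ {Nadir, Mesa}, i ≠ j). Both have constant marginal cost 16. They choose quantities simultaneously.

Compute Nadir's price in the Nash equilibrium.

Mine Nadir's profit: π = x_{Nadir}(112 − 2x_{Nadir} − x_{Mesa}) − 16x_{Nadir}.
∂π/∂x_{Nadir} = 96 − 4x_{Nadir} − x_{Mesa} = 0 ⇒ x_{Nadir} = 24 − 0.25x_{Mesa}.
The game is symmetric, so in equilibrium x_{Mesa} = x_{Nadir}: the reaction function gives 1.25x_{Nadir} = 24, hence x_{Nadir} = 19.2.
P_{Nadir} = 112 − 2·19.2 − 19.2 = 54.4.

54.4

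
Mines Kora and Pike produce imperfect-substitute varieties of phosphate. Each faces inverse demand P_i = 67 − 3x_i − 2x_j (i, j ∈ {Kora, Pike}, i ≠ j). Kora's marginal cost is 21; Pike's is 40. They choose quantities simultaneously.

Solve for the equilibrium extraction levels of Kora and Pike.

Mine Kora's profit: π = x_{Kora}(67 − 3x_{Kora} − 2x_{Pike}) − 21x_{Kora}.
∂π/∂x_{Kora} = 46 − 6x_{Kora} − 2x_{Pike} = 0 ⇒ x_{Kora} = 23/3 − (1/3)x_{Pike}.
Similarly x_{Pike} = 4.5 − (1/3)x_{Kora}.
Plugging x_{Pike} into Kora's best response: x_{Kora} = 23/3 − (1/3)(4.5 − (1/3)x_{Kora}) ⇒ (8/9)x_{Kora} = 37/6, so x_{Kora} = 6.9375.
Then x_{Pike} = 4.5 − (1/3)·6.9375 = 2.1875.

6.9375, 2.1875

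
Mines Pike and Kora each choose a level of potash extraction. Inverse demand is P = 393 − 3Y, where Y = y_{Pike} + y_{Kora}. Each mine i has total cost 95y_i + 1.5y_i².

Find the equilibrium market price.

244

Mine Pike's profit: π = y_{Pike}(393 − 3(y_{Pike} + y_{Kora})) − 95y_{Pike} − 1.5y_{Pike}².
∂π/∂y_{Pike} = 298 − 9y_{Pike} − 3y_{Kora} = 0, so y_{Pike} = 298/9 − (1/3)y_{Kora}.
Setting y_{Pike} = y_{Kora} in the reaction function: y_{Pike} = 298/9 − (1/3)y_{Pike}, so y_{Pike} = (298/9) / (4/3) = 149/6.
Equilibrium price: P = 393 − 3·(149/3) = 244.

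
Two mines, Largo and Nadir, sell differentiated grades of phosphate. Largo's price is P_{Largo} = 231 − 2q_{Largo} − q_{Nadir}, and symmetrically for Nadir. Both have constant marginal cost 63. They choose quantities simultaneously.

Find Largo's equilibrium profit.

Mine Largo's profit: π = q_{Largo}(231 − 2q_{Largo} − q_{Nadir}) − 63q_{Largo}.
∂π/∂q_{Largo} = 168 − 4q_{Largo} − q_{Nadir} = 0 ⇒ q_{Largo} = 42 − 0.25q_{Nadir}.
The game is symmetric, so in equilibrium q_{Nadir} = q_{Largo}: the reaction function gives 1.25q_{Largo} = 42, hence q_{Largo} = 33.6.
P_{Largo} = 231 − 2·33.6 − 33.6 = 130.2.
Profit = (130.2 − 63)·33.6 = 2257.92.

2257.92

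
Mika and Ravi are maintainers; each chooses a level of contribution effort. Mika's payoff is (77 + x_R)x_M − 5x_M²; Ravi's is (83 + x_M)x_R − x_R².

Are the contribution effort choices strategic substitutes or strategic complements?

strategic complements

Expanding Mika's payoff: 77x_M + x_Rx_M − 5x_M².
∂π/∂x_M = 77 + x_R − 10x_M = 0, so x_M = 7.7 + 0.1x_R.
The best-response slope dx_M/dx_R = 0.1 > 0: the reaction function is upward-sloping, so the choices are strategic complements.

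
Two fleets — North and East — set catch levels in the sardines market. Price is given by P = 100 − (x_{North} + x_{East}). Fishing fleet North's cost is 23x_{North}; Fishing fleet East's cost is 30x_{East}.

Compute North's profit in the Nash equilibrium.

784

Fishing fleet North's profit: π = x_{North}(100 − (x_{North} + x_{East})) − 23x_{North}.
∂π/∂x_{North} = 77 − 2x_{North} − x_{East} = 0, so x_{North} = 38.5 − 0.5x_{East}.
By the same steps for East: x_{East} = 35 − 0.5x_{North}.
Solving the two reaction functions simultaneously: (1 − (−0.5)(−0.5))x_{North} = 38.5 − 0.5·35, so 0.75x_{North} = 21 and x_{North} = 28.
Then x_{East} = 35 − 0.5·28 = 21.
Price P = 100 − 49 = 51.
North's profit: (51 − 23)·28 = 784.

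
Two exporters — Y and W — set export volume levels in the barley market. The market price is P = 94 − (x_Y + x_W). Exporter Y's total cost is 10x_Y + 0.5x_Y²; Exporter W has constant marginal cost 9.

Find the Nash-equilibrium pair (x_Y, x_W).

Exporter Y's profit: π = x_Y(94 − (x_Y + x_W)) − 10x_Y − 0.5x_Y².
∂π/∂x_Y = 84 − 3x_Y − x_W = 0, so x_Y = 28 − (1/3)x_W.
For W: ∂π/∂x_W = 85 − 2x_W − x_Y = 0 ⇒ x_W = 42.5 − 0.5x_Y.
Substituting the second reaction function into the first: x_Y = 28 − (1/3)(42.5 − 0.5x_Y), which gives (5/6)x_Y = 83/6 ⇒ x_Y = 16.6.
Then x_W = 42.5 − 0.5·16.6 = 34.2.

16.6, 34.2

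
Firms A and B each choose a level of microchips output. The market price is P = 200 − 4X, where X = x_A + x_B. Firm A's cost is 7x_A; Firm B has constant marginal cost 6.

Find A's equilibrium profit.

1024

Firm A's profit: π = x_A(200 − 4(x_A + x_B)) − 7x_A.
∂π/∂x_A = 193 − 8x_A − 4x_B = 0, so x_A = 24.125 − 0.5x_B.
By the same steps for B: x_B = 24.25 − 0.5x_A.
Substituting the second reaction function into the first: x_A = 24.125 − 0.5(24.25 − 0.5x_A), which gives 0.75x_A = 12 ⇒ x_A = 16.
Then x_B = 24.25 − 0.5·16 = 16.25.
Price P = 200 − 4·32.25 = 71.
A's profit: (71 − 7)·16 = 1024.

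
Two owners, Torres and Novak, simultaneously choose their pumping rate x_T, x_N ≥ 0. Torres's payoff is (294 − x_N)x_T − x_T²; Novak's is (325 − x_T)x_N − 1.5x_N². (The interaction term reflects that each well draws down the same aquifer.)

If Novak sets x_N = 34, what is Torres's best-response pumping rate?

130

Expanding Torres's payoff: 294x_T − x_Nx_T − x_T².
∂π/∂x_T = 294 − x_N − 2x_T = 0, so x_T = 147 − 0.5x_N.
At x_N = 34: x_T = 147 − 0.5·34 = 130.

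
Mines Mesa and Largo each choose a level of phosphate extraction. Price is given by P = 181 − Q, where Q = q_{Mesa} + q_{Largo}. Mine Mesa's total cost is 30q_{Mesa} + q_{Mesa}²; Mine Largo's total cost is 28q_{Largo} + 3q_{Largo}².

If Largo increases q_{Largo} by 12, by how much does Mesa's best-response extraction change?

Mine Mesa's profit: π = q_{Mesa}(181 − (q_{Mesa} + q_{Largo})) − 30q_{Mesa} − q_{Mesa}².
∂π/∂q_{Mesa} = 151 − 4q_{Mesa} − q_{Largo} = 0, so q_{Mesa} = 37.75 − 0.25q_{Largo}.
The reaction-function slope is −0.25, so a 12-unit rise in q_{Largo} moves q_{Mesa} by −0.25 × 12 = −3. Mesa's best response falls — the actions are strategic substitutes.

-3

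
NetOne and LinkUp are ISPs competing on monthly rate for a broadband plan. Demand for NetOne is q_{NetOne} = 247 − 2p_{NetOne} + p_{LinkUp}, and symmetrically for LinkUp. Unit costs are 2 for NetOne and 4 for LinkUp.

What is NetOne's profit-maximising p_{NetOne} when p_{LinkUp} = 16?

66.75

NetOne's profit: π = (p_{NetOne} − 2)(247 − 2p_{NetOne} + p_{LinkUp}).
∂π/∂p_{NetOne} = 251 − 4p_{NetOne} + p_{LinkUp} = 0 ⇒ p_{NetOne} = 62.75 + 0.25p_{LinkUp}.
At p_{LinkUp} = 16: p_{NetOne} = 62.75 + 0.25·16 = 66.75.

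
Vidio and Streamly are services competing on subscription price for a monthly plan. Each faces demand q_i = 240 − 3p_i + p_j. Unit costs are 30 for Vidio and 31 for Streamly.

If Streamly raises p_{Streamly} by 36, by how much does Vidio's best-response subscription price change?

6

Vidio's profit: π = (p_{Vidio} − 30)(240 − 3p_{Vidio} + p_{Streamly}).
∂π/∂p_{Vidio} = 330 − 6p_{Vidio} + p_{Streamly} = 0 ⇒ p_{Vidio} = 55 + (1/6)p_{Streamly}.
The reaction-function slope is 1/6, so a 36-unit rise in p_{Streamly} moves p_{Vidio} by 1/6 × 36 = 6. Vidio's best response rises — the actions are strategic complements.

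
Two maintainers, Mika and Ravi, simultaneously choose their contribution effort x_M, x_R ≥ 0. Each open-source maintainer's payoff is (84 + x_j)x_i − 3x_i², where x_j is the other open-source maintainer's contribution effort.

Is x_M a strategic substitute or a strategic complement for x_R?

strategic complements

Mika's payoff is (84 + x_R)x_M − 3x_M².
∂π/∂x_M = 84 + x_R − 6x_M = 0, so x_M = 14 + (1/6)x_R.
The best-response slope dx_M/dx_R = 1/6 > 0: the reaction function is upward-sloping, so the choices are strategic complements.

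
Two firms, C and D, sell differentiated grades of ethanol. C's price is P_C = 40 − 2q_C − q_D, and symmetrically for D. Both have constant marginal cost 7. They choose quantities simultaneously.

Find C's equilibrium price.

Firm C's profit: π = q_C(40 − 2q_C − q_D) − 7q_C.
∂π/∂q_C = 33 − 4q_C − q_D = 0 ⇒ q_C = 8.25 − 0.25q_D.
The game is symmetric, so in equilibrium q_D = q_C: the reaction function gives 1.25q_C = 8.25, hence q_C = 6.6.
P_C = 40 − 2·6.6 − 6.6 = 20.2.

20.2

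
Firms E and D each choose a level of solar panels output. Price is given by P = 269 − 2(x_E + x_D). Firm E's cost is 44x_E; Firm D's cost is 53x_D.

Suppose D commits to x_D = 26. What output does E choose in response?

43.25

Firm E's profit: π = x_E(269 − 2(x_E + x_D)) − 44x_E.
∂π/∂x_E = 225 − 4x_E − 2x_D = 0, so x_E = 56.25 − 0.5x_D.
At x_D = 26: x_E = 56.25 − 0.5·26 = 43.25.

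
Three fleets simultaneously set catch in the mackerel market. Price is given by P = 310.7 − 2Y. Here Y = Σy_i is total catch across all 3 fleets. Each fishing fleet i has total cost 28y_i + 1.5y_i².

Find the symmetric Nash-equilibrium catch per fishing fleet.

25.7

A representative fishing fleet's profit is π_i = y_i(310.7 − 2Y) − 28y_i − 1.5y_i², with Y = y_i + Σ_{j≠i} y_j.
First-order condition: 282.7 − 7y_i − 2Σ_{j≠i} y_j = 0.
With identical fishing fleets, set every y_j = y: then 282.7 − 7y − 4y = 0, i.e. y = 282.7/11 = 25.7.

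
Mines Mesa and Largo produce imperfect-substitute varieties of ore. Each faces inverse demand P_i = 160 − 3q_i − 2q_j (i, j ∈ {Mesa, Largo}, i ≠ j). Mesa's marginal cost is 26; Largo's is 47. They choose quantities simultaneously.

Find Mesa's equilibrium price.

80.1875

Mine Mesa's profit: π = q_{Mesa}(160 − 3q_{Mesa} − 2q_{Largo}) − 26q_{Mesa}.
∂π/∂q_{Mesa} = 134 − 6q_{Mesa} − 2q_{Largo} = 0 ⇒ q_{Mesa} = 67/3 − (1/3)q_{Largo}.
Similarly q_{Largo} = 113/6 − (1/3)q_{Mesa}.
Substituting the second reaction function into the first: q_{Mesa} = 67/3 − (1/3)(113/6 − (1/3)q_{Mesa}), which gives (8/9)q_{Mesa} = 289/18 ⇒ q_{Mesa} = 18.0625.
Then q_{Largo} = 113/6 − (1/3)·18.0625 = 12.8125.
P_{Mesa} = 160 − 3·18.0625 − 2·12.8125 = 80.1875.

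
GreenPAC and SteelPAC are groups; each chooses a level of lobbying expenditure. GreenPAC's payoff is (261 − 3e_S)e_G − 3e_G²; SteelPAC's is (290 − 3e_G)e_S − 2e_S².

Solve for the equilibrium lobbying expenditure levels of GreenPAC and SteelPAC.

11.6, 63.8

Expanding GreenPAC's payoff: 261e_G − 3e_Se_G − 3e_G².
∂π/∂e_G = 261 − 3e_S − 6e_G = 0, so e_G = 43.5 − 0.5e_S.
Likewise for SteelPAC: e_S = 72.5 − 0.75e_G.
Substituting the second reaction function into the first: e_G = 43.5 − 0.5(72.5 − 0.75e_G), which gives 0.625e_G = 7.25 ⇒ e_G = 11.6.
Then e_S = 72.5 − 0.75·11.6 = 63.8.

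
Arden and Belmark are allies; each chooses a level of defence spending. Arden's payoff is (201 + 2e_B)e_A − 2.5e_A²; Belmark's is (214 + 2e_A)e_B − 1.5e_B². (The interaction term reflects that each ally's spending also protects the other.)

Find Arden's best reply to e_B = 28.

Expanding Arden's payoff: 201e_A + 2e_Be_A − 2.5e_A².
∂π/∂e_A = 201 + 2e_B − 5e_A = 0, so e_A = 40.2 + 0.4e_B.
At e_B = 28: e_A = 40.2 + 0.4·28 = 51.4.

51.4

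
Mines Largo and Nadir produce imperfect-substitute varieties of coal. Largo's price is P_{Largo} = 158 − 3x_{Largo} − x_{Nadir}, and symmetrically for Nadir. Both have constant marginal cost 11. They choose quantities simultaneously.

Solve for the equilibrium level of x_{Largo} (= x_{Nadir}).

21

Mine Largo's profit: π = x_{Largo}(158 − 3x_{Largo} − x_{Nadir}) − 11x_{Largo}.
∂π/∂x_{Largo} = 147 − 6x_{Largo} − x_{Nadir} = 0 ⇒ x_{Largo} = 24.5 − (1/6)x_{Nadir}.
The game is symmetric, so in equilibrium x_{Nadir} = x_{Largo}: the reaction function gives (7/6)x_{Largo} = 24.5, hence x_{Largo} = 21.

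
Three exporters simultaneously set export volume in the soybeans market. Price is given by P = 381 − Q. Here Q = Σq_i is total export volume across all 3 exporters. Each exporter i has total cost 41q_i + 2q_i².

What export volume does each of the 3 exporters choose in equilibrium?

42.5

A representative exporter's profit is π_i = q_i(381 − Q) − 41q_i − 2q_i², with Q = q_i + Σ_{j≠i} q_j.
First-order condition: 340 − 6q_i − Σ_{j≠i} q_j = 0.
In a symmetric equilibrium every exporter chooses the same q, so Σ_{j≠i} q_j = 2q. The condition becomes 340 − 8q = 0, giving q = 340/8 = 42.5.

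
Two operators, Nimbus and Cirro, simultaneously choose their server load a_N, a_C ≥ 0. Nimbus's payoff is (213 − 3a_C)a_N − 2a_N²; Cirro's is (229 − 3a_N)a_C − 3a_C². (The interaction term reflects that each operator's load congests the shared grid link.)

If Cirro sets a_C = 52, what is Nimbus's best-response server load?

14.25

Expanding Nimbus's payoff: 213a_N − 3a_Ca_N − 2a_N².
∂π/∂a_N = 213 − 3a_C − 4a_N = 0, so a_N = 53.25 − 0.75a_C.
At a_C = 52: a_N = 53.25 − 0.75·52 = 14.25.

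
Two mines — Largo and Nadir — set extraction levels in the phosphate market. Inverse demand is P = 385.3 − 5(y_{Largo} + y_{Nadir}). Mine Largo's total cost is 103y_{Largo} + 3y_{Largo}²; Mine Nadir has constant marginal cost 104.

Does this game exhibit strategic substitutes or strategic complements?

Mine Largo's profit: π = y_{Largo}(385.3 − 5(y_{Largo} + y_{Nadir})) − 103y_{Largo} − 3y_{Largo}².
∂π/∂y_{Largo} = 282.3 − 16y_{Largo} − 5y_{Nadir} = 0, so y_{Largo} = 2823/160 − 0.3125y_{Nadir}.
The best-response slope dy_{Largo}/dy_{Nadir} = −0.3125 < 0: the reaction function is downward-sloping, so the choices are strategic substitutes.

strategic substitutes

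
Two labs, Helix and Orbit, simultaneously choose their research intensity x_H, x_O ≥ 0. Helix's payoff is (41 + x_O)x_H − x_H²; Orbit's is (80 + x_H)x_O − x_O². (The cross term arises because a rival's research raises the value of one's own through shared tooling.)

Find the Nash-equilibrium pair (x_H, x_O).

Expanding Helix's payoff: 41x_H + x_Ox_H − x_H².
∂π/∂x_H = 41 + x_O − 2x_H = 0, so x_H = 20.5 + 0.5x_O.
Likewise for Orbit: x_O = 40 + 0.5x_H.
Substituting the second reaction function into the first: x_H = 20.5 + 0.5(40 + 0.5x_H), which gives 0.75x_H = 40.5 ⇒ x_H = 54.
Then x_O = 40 + 0.5·54 = 67.

54, 67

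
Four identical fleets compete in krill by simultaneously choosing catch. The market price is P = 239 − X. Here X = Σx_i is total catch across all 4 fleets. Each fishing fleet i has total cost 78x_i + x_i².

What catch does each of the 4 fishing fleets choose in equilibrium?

23

A representative fishing fleet's profit is π_i = x_i(239 − X) − 78x_i − x_i², with X = x_i + Σ_{j≠i} x_j.
First-order condition: 161 − 4x_i − Σ_{j≠i} x_j = 0.
With identical fishing fleets, set every x_j = x: then 161 − 4x − 3x = 0, i.e. x = 161/7 = 23.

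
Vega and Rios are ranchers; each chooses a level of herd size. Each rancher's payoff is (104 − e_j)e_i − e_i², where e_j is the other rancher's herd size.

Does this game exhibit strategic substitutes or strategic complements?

Vega's payoff is (104 − e_R)e_V − e_V².
∂π/∂e_V = 104 − e_R − 2e_V = 0, so e_V = 52 − 0.5e_R.
The best-response slope de_V/de_R = −0.5 < 0: the reaction function is downward-sloping, so the choices are strategic substitutes.

strategic substitutes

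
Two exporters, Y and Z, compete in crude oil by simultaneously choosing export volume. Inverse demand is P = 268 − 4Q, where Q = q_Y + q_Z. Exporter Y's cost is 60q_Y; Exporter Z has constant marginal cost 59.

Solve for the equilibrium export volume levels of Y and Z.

17.25, 17.5

Exporter Y's profit: π = q_Y(268 − 4(q_Y + q_Z)) − 60q_Y.
∂π/∂q_Y = 208 − 8q_Y − 4q_Z = 0, so q_Y = 26 − 0.5q_Z.
By the same steps for Z: q_Z = 26.125 − 0.5q_Y.
Substituting the second reaction function into the first: q_Y = 26 − 0.5(26.125 − 0.5q_Y), which gives 0.75q_Y = 12.9375 ⇒ q_Y = 17.25.
Then q_Z = 26.125 − 0.5·17.25 = 17.5.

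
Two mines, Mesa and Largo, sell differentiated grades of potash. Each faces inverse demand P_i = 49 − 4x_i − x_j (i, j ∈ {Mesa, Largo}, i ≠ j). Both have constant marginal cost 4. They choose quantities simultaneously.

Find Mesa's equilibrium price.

24

Mine Mesa's profit: π = x_{Mesa}(49 − 4x_{Mesa} − x_{Largo}) − 4x_{Mesa}.
∂π/∂x_{Mesa} = 45 − 8x_{Mesa} − x_{Largo} = 0 ⇒ x_{Mesa} = 5.625 − 0.125x_{Largo}.
The game is symmetric, so in equilibrium x_{Largo} = x_{Mesa}: the reaction function gives 1.125x_{Mesa} = 5.625, hence x_{Mesa} = 5.
P_{Mesa} = 49 − 4·5 − 5 = 24.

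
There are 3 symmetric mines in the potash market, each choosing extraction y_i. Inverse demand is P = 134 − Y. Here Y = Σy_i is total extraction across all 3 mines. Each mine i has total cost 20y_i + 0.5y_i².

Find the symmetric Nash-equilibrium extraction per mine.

22.8

A representative mine's profit is π_i = y_i(134 − Y) − 20y_i − 0.5y_i², with Y = y_i + Σ_{j≠i} y_j.
First-order condition: 114 − 3y_i − Σ_{j≠i} y_j = 0.
With identical mines, set every y_j = y: then 114 − 3y − 2y = 0, i.e. y = 114/5 = 22.8.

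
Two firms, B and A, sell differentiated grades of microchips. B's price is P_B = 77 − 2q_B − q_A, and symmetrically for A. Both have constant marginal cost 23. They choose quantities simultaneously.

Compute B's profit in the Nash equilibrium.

233.28

Firm B's profit: π = q_B(77 − 2q_B − q_A) − 23q_B.
∂π/∂q_B = 54 − 4q_B − q_A = 0 ⇒ q_B = 13.5 − 0.25q_A.
The game is symmetric, so in equilibrium q_A = q_B: the reaction function gives 1.25q_B = 13.5, hence q_B = 10.8.
P_B = 77 − 2·10.8 − 10.8 = 44.6.
Profit = (44.6 − 23)·10.8 = 233.28.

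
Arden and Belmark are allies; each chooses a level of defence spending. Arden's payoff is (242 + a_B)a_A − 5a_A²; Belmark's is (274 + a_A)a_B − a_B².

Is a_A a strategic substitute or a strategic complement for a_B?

Expanding Arden's payoff: 242a_A + a_Ba_A − 5a_A².
∂π/∂a_A = 242 + a_B − 10a_A = 0, so a_A = 24.2 + 0.1a_B.
The best-response slope da_A/da_B = 0.1 > 0: the reaction function is upward-sloping, so the choices are strategic complements.

strategic complements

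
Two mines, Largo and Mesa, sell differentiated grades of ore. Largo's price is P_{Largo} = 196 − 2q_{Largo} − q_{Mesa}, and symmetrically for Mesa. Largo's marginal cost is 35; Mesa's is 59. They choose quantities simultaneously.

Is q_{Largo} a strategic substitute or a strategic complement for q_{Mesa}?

strategic substitutes

Mine Largo's profit: π = q_{Largo}(196 − 2q_{Largo} − q_{Mesa}) − 35q_{Largo}.
∂π/∂q_{Largo} = 161 − 4q_{Largo} − q_{Mesa} = 0 ⇒ q_{Largo} = 40.25 − 0.25q_{Mesa}.
The best-response slope dq_{Largo}/dq_{Mesa} = −0.25 < 0: the reaction function is downward-sloping, so the choices are strategic substitutes.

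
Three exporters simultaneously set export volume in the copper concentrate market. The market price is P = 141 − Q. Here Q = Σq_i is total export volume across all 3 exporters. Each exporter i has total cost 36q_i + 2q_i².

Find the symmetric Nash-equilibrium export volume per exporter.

A representative exporter's profit is π_i = q_i(141 − Q) − 36q_i − 2q_i², with Q = q_i + Σ_{j≠i} q_j.
First-order condition: 105 − 6q_i − Σ_{j≠i} q_j = 0.
In a symmetric equilibrium every exporter chooses the same q, so Σ_{j≠i} q_j = 2q. The condition becomes 105 − 8q = 0, giving q = 105/8 = 13.125.

13.125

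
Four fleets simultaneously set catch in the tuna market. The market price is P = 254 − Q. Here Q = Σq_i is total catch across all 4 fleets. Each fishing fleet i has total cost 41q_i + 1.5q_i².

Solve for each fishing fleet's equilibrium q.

A representative fishing fleet's profit is π_i = q_i(254 − Q) − 41q_i − 1.5q_i², with Q = q_i + Σ_{j≠i} q_j.
First-order condition: 213 − 5q_i − Σ_{j≠i} q_j = 0.
With identical fishing fleets, set every q_j = q: then 213 − 5q − 3q = 0, i.e. q = 213/8 = 26.625.

26.625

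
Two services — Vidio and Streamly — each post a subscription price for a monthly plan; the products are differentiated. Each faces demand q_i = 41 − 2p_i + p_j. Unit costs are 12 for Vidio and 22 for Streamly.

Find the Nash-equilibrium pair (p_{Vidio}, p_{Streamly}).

23, 27

Vidio's profit: π = (p_{Vidio} − 12)(41 − 2p_{Vidio} + p_{Streamly}).
∂π/∂p_{Vidio} = 65 − 4p_{Vidio} + p_{Streamly} = 0 ⇒ p_{Vidio} = 16.25 + 0.25p_{Streamly}.
Similarly p_{Streamly} = 21.25 + 0.25p_{Vidio}.
Solving the two reaction functions simultaneously: (1 − (0.25)(0.25))p_{Vidio} = 16.25 + 0.25·21.25, so 0.9375p_{Vidio} = 21.5625 and p_{Vidio} = 23.
Then p_{Streamly} = 21.25 + 0.25·23 = 27.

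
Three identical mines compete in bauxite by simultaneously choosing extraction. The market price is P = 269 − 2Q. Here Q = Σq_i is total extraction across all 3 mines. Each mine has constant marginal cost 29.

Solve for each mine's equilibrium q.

30

A representative mine's profit is π_i = q_i(269 − 2Q) − 29q_i, with Q = q_i + Σ_{j≠i} q_j.
First-order condition: 240 − 4q_i − 2Σ_{j≠i} q_j = 0.
With identical mines, set every q_j = q: then 240 − 4q − 4q = 0, i.e. q = 240/8 = 30.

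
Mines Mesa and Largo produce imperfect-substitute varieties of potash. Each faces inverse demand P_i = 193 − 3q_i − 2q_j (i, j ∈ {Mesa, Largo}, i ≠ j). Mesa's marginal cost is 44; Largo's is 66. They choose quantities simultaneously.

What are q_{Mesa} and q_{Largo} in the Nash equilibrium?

20, 14.5

Mine Mesa's profit: π = q_{Mesa}(193 − 3q_{Mesa} − 2q_{Largo}) − 44q_{Mesa}.
∂π/∂q_{Mesa} = 149 − 6q_{Mesa} − 2q_{Largo} = 0 ⇒ q_{Mesa} = 149/6 − (1/3)q_{Largo}.
Similarly q_{Largo} = 127/6 − (1/3)q_{Mesa}.
Solving the two reaction functions simultaneously: (1 − (−1/3)(−1/3))q_{Mesa} = 149/6 − (1/3)·(127/6), so (8/9)q_{Mesa} = 160/9 and q_{Mesa} = 20.
Then q_{Largo} = 127/6 − (1/3)·20 = 14.5.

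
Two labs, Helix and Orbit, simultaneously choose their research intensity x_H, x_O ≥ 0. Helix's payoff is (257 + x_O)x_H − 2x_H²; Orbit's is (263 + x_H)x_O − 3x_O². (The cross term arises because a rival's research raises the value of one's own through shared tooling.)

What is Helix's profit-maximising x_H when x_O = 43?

Expanding Helix's payoff: 257x_H + x_Ox_H − 2x_H².
∂π/∂x_H = 257 + x_O − 4x_H = 0, so x_H = 64.25 + 0.25x_O.
At x_O = 43: x_H = 64.25 + 0.25·43 = 75.

75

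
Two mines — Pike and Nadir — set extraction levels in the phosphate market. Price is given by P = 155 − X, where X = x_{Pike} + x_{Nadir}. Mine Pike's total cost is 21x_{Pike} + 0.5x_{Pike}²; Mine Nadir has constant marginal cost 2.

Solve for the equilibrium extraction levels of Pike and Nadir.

Mine Pike's profit: π = x_{Pike}(155 − (x_{Pike} + x_{Nadir})) − 21x_{Pike} − 0.5x_{Pike}².
∂π/∂x_{Pike} = 134 − 3x_{Pike} − x_{Nadir} = 0, so x_{Pike} = 134/3 − (1/3)x_{Nadir}.
For Nadir: ∂π/∂x_{Nadir} = 153 − 2x_{Nadir} − x_{Pike} = 0 ⇒ x_{Nadir} = 76.5 − 0.5x_{Pike}.
Solving the two reaction functions simultaneously: (1 − (−1/3)(−0.5))x_{Pike} = 134/3 − (1/3)·76.5, so (5/6)x_{Pike} = 115/6 and x_{Pike} = 23.
Then x_{Nadir} = 76.5 − 0.5·23 = 65.

23, 65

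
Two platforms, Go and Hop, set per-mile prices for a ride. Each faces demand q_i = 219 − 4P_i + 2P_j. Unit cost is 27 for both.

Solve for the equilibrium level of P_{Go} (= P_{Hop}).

54.5

Go's profit: π = (P_{Go} − 27)(219 − 4P_{Go} + 2P_{Hop}).
∂π/∂P_{Go} = 327 − 8P_{Go} + 2P_{Hop} = 0 ⇒ P_{Go} = 40.875 + 0.25P_{Hop}.
By symmetry P_{Hop} = P_{Go}; substituting into the reaction function, 0.75P_{Go} = 40.875 and P_{Go} = 54.5.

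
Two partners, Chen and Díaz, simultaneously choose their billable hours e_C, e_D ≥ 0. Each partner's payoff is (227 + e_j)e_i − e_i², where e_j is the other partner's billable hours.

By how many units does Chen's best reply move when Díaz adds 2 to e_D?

1

Chen's payoff is (227 + e_D)e_C − e_C².
∂π/∂e_C = 227 + e_D − 2e_C = 0, so e_C = 113.5 + 0.5e_D.
The reaction-function slope is 0.5, so a 2-unit rise in e_D moves e_C by 0.5 × 2 = 1. Chen's best response rises — the actions are strategic complements.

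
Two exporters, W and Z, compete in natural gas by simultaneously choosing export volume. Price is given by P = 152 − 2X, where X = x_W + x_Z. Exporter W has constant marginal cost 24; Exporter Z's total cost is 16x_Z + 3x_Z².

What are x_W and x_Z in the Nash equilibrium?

Exporter W's profit: π = x_W(152 − 2(x_W + x_Z)) − 24x_W.
∂π/∂x_W = 128 − 4x_W − 2x_Z = 0, so x_W = 32 − 0.5x_Z.
For Z: ∂π/∂x_Z = 136 − 10x_Z − 2x_W = 0 ⇒ x_Z = 13.6 − 0.2x_W.
Plugging x_Z into W's best response: x_W = 32 − 0.5(13.6 − 0.2x_W) ⇒ 0.9x_W = 25.2, so x_W = 28.
Then x_Z = 13.6 − 0.2·28 = 8.

28, 8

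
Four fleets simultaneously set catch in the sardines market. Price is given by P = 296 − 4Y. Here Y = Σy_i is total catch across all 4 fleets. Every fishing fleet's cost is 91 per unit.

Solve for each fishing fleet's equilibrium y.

10.25

A representative fishing fleet's profit is π_i = y_i(296 − 4Y) − 91y_i, with Y = y_i + Σ_{j≠i} y_j.
First-order condition: 205 − 8y_i − 4Σ_{j≠i} y_j = 0.
Imposing symmetry (y_j = y for all j) turns Σ_{j≠i} y_j into 3y, so 205 = 20y and y = 10.25.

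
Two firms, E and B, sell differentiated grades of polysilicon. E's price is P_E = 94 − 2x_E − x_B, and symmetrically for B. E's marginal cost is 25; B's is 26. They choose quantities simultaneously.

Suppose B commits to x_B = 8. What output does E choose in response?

Firm E's profit: π = x_E(94 − 2x_E − x_B) − 25x_E.
∂π/∂x_E = 69 − 4x_E − x_B = 0 ⇒ x_E = 17.25 − 0.25x_B.
At x_B = 8: x_E = 17.25 − 0.25·8 = 15.25.

15.25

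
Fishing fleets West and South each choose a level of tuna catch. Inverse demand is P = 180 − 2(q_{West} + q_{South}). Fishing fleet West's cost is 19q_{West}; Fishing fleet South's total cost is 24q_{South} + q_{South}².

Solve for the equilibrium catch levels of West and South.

Fishing fleet West's profit: π = q_{West}(180 − 2(q_{West} + q_{South})) − 19q_{West}.
∂π/∂q_{West} = 161 − 4q_{West} − 2q_{South} = 0, so q_{West} = 40.25 − 0.5q_{South}.
For South: ∂π/∂q_{South} = 156 − 6q_{South} − 2q_{West} = 0 ⇒ q_{South} = 26 − (1/3)q_{West}.
Plugging q_{South} into West's best response: q_{West} = 40.25 − 0.5(26 − (1/3)q_{West}) ⇒ (5/6)q_{West} = 27.25, so q_{West} = 32.7.
Then q_{South} = 26 − (1/3)·32.7 = 15.1.

32.7, 15.1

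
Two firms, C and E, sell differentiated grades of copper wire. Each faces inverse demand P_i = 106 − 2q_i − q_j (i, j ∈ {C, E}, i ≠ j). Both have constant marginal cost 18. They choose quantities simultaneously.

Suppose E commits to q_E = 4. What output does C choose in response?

21

Firm C's profit: π = q_C(106 − 2q_C − q_E) − 18q_C.
∂π/∂q_C = 88 − 4q_C − q_E = 0 ⇒ q_C = 22 − 0.25q_E.
At q_E = 4: q_C = 22 − 0.25·4 = 21.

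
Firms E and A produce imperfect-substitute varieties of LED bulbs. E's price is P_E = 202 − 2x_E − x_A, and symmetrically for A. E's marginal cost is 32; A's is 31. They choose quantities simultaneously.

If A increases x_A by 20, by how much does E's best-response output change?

Firm E's profit: π = x_E(202 − 2x_E − x_A) − 32x_E.
∂π/∂x_E = 170 − 4x_E − x_A = 0 ⇒ x_E = 42.5 − 0.25x_A.
The reaction-function slope is −0.25, so a 20-unit rise in x_A moves x_E by −0.25 × 20 = −5. E's best response falls — the actions are strategic substitutes.

-5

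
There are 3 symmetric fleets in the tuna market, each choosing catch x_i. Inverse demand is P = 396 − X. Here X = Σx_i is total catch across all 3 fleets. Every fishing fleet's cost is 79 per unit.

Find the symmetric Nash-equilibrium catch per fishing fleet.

A representative fishing fleet's profit is π_i = x_i(396 − X) − 79x_i, with X = x_i + Σ_{j≠i} x_j.
First-order condition: 317 − 2x_i − Σ_{j≠i} x_j = 0.
With identical fishing fleets, set every x_j = x: then 317 − 2x − 2x = 0, i.e. x = 317/4 = 79.25.

79.25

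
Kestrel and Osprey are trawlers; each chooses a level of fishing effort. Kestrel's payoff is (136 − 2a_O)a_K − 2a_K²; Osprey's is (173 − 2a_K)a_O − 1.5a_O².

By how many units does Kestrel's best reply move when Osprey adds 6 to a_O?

Expanding Kestrel's payoff: 136a_K − 2a_Oa_K − 2a_K².
∂π/∂a_K = 136 − 2a_O − 4a_K = 0, so a_K = 34 − 0.5a_O.
The reaction-function slope is −0.5, so a 6-unit rise in a_O moves a_K by −0.5 × 6 = −3. Kestrel's best response falls — the actions are strategic substitutes.

-3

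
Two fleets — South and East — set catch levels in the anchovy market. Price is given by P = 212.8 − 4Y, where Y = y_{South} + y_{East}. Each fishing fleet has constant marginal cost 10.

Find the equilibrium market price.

Fishing fleet South's profit: π = y_{South}(212.8 − 4(y_{South} + y_{East})) − 10y_{South}.
∂π/∂y_{South} = 202.8 − 8y_{South} − 4y_{East} = 0, so y_{South} = 25.35 − 0.5y_{East}.
Setting y_{South} = y_{East} in the reaction function: y_{South} = 25.35 − 0.5y_{South}, so y_{South} = 25.35 / 1.5 = 16.9.
Equilibrium price: P = 212.8 − 4·33.8 = 77.6.

77.6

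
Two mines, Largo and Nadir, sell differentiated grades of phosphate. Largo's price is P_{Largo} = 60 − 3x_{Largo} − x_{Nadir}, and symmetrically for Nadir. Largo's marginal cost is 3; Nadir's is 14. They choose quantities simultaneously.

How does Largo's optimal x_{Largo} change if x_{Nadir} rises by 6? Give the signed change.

Mine Largo's profit: π = x_{Largo}(60 − 3x_{Largo} − x_{Nadir}) − 3x_{Largo}.
∂π/∂x_{Largo} = 57 − 6x_{Largo} − x_{Nadir} = 0 ⇒ x_{Largo} = 9.5 − (1/6)x_{Nadir}.
The reaction-function slope is −1/6, so a 6-unit rise in x_{Nadir} moves x_{Largo} by −1/6 × 6 = −1. Largo's best response falls — the actions are strategic substitutes.

-1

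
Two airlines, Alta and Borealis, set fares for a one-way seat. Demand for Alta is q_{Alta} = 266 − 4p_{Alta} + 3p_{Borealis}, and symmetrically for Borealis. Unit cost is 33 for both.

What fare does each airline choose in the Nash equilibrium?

Alta's profit: π = (p_{Alta} − 33)(266 − 4p_{Alta} + 3p_{Borealis}).
∂π/∂p_{Alta} = 398 − 8p_{Alta} + 3p_{Borealis} = 0 ⇒ p_{Alta} = 49.75 + 0.375p_{Borealis}.
Setting p_{Alta} = p_{Borealis} in the reaction function: p_{Alta} = 49.75 + 0.375p_{Alta}, so p_{Alta} = 49.75 / 0.625 = 79.6.

79.6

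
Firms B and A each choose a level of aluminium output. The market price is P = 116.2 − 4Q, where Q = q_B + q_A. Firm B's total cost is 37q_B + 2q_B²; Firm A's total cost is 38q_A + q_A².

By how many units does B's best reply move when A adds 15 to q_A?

-5

Firm B's profit: π = q_B(116.2 − 4(q_B + q_A)) − 37q_B − 2q_B².
∂π/∂q_B = 79.2 − 12q_B − 4q_A = 0, so q_B = 6.6 − (1/3)q_A.
The reaction-function slope is −1/3, so a 15-unit rise in q_A moves q_B by −1/3 × 15 = −5. B's best response falls — the actions are strategic substitutes.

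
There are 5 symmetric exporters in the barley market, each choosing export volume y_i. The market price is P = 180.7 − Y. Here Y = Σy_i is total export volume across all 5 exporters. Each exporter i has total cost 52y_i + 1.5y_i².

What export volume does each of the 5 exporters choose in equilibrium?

A representative exporter's profit is π_i = y_i(180.7 − Y) − 52y_i − 1.5y_i², with Y = y_i + Σ_{j≠i} y_j.
First-order condition: 128.7 − 5y_i − Σ_{j≠i} y_j = 0.
In a symmetric equilibrium every exporter chooses the same y, so Σ_{j≠i} y_j = 4y. The condition becomes 128.7 − 9y = 0, giving y = 128.7/9 = 14.3.

14.3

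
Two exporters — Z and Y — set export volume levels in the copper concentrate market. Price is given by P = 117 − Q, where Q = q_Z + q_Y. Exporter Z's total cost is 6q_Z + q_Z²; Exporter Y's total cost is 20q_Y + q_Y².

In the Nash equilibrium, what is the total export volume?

41.6

Exporter Z's profit: π = q_Z(117 − (q_Z + q_Y)) − 6q_Z − q_Z².
∂π/∂q_Z = 111 − 4q_Z − q_Y = 0, so q_Z = 27.75 − 0.25q_Y.
By the same steps for Y: q_Y = 24.25 − 0.25q_Z.
Solving the two reaction functions simultaneously: (1 − (−0.25)(−0.25))q_Z = 27.75 − 0.25·24.25, so 0.9375q_Z = 21.6875 and q_Z = 347/15.
Then q_Y = 24.25 − 0.25·(347/15) = 277/15.
Total export volume: 347/15 + 277/15 = 41.6.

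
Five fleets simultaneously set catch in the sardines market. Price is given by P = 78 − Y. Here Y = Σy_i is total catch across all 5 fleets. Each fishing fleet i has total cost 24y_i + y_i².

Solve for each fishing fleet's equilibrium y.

A representative fishing fleet's profit is π_i = y_i(78 − Y) − 24y_i − y_i², with Y = y_i + Σ_{j≠i} y_j.
First-order condition: 54 − 4y_i − Σ_{j≠i} y_j = 0.
With identical fishing fleets, set every y_j = y: then 54 − 4y − 4y = 0, i.e. y = 54/8 = 6.75.

6.75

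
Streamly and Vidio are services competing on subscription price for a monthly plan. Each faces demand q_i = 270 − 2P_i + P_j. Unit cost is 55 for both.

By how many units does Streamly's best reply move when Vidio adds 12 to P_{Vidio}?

3

Streamly's profit: π = (P_{Streamly} − 55)(270 − 2P_{Streamly} + P_{Vidio}).
∂π/∂P_{Streamly} = 380 − 4P_{Streamly} + P_{Vidio} = 0 ⇒ P_{Streamly} = 95 + 0.25P_{Vidio}.
The reaction-function slope is 0.25, so a 12-unit rise in P_{Vidio} moves P_{Streamly} by 0.25 × 12 = 3. Streamly's best response rises — the actions are strategic complements.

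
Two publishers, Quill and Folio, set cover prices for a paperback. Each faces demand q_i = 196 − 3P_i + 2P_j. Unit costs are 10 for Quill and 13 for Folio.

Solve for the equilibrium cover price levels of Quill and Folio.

Quill's profit: π = (P_{Quill} − 10)(196 − 3P_{Quill} + 2P_{Folio}).
∂π/∂P_{Quill} = 226 − 6P_{Quill} + 2P_{Folio} = 0 ⇒ P_{Quill} = 113/3 + (1/3)P_{Folio}.
Similarly P_{Folio} = 235/6 + (1/3)P_{Quill}.
Plugging P_{Folio} into Quill's best response: P_{Quill} = 113/3 + (1/3)(235/6 + (1/3)P_{Quill}) ⇒ (8/9)P_{Quill} = 913/18, so P_{Quill} = 57.0625.
Then P_{Folio} = 235/6 + (1/3)·57.0625 = 58.1875.

57.0625, 58.1875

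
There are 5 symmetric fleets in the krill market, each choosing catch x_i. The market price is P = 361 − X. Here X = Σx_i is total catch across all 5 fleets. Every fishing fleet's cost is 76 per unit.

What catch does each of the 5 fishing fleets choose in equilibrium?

47.5

A representative fishing fleet's profit is π_i = x_i(361 − X) − 76x_i, with X = x_i + Σ_{j≠i} x_j.
First-order condition: 285 − 2x_i − Σ_{j≠i} x_j = 0.
In a symmetric equilibrium every fishing fleet chooses the same x, so Σ_{j≠i} x_j = 4x. The condition becomes 285 − 6x = 0, giving x = 285/6 = 47.5.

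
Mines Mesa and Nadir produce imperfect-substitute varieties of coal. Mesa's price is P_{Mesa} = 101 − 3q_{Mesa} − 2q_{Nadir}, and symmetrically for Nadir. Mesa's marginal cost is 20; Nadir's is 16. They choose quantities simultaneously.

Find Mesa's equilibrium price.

49.625

Mine Mesa's profit: π = q_{Mesa}(101 − 3q_{Mesa} − 2q_{Nadir}) − 20q_{Mesa}.
∂π/∂q_{Mesa} = 81 − 6q_{Mesa} − 2q_{Nadir} = 0 ⇒ q_{Mesa} = 13.5 − (1/3)q_{Nadir}.
Similarly q_{Nadir} = 85/6 − (1/3)q_{Mesa}.
Plugging q_{Nadir} into Mesa's best response: q_{Mesa} = 13.5 − (1/3)(85/6 − (1/3)q_{Mesa}) ⇒ (8/9)q_{Mesa} = 79/9, so q_{Mesa} = 9.875.
Then q_{Nadir} = 85/6 − (1/3)·9.875 = 10.875.
P_{Mesa} = 101 − 3·9.875 − 2·10.875 = 49.625.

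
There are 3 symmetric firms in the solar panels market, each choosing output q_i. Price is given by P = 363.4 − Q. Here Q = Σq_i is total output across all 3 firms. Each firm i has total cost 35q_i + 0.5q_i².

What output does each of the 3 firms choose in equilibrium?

65.68

A representative firm's profit is π_i = q_i(363.4 − Q) − 35q_i − 0.5q_i², with Q = q_i + Σ_{j≠i} q_j.
First-order condition: 328.4 − 3q_i − Σ_{j≠i} q_j = 0.
Imposing symmetry (q_j = q for all j) turns Σ_{j≠i} q_j into 2q, so 328.4 = 5q and q = 65.68.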